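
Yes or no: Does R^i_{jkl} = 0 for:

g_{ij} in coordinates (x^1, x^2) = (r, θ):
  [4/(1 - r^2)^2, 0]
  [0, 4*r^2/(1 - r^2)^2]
Non-zero Christoffel symbols:
Γ^r_{r r} = 2*r/(1 - r^2)
Γ^r_{θ θ} = (r^3 + r)/(r^2 - 1)
Γ^θ_{r θ} = (-r^2 - 1)/(r^3 - r)
Ricci tensor: R_{rr} = -4/(r^2 - 1)^2, R_{rθ} = 0, R_{θθ} = -4*r^2/(r^2 - 1)^2
The Ricci tensor is non-zero, so the Riemann tensor is non-zero: not flat.
No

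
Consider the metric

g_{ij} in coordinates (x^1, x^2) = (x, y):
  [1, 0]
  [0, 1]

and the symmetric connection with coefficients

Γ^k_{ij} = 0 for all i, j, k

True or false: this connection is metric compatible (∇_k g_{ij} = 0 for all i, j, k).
Using ∇_k g_{ij} = ∂_k g_{ij} - Γ^m_{ki} g_{mj} - Γ^m_{kj} g_{im}:
e.g. ∇_y g_{yy} = (0) - (0) - (0) = 0
Every component ∇_k g_{ij} vanishes: the connection is metric compatible.
True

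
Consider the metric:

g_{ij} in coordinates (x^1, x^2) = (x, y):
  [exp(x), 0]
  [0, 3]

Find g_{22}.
With x^1 = x, x^2 = y, g_{22} = g_{yy} is the row-2, column-2 entry of the matrix.
g_{22} = 3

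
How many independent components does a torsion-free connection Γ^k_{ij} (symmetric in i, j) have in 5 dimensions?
Γ^k_{ij} has n choices for the upper index and n(n+1)/2 independent symmetric lower index pairs.
Total = 5 × 5×6/2 = 5 × 15 = 75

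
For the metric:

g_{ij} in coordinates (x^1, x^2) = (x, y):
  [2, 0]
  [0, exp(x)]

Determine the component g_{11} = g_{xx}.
With x^1 = x, x^2 = y, g_{11} = g_{xx} is the row-1, column-1 entry of the matrix.
g_{11} = 2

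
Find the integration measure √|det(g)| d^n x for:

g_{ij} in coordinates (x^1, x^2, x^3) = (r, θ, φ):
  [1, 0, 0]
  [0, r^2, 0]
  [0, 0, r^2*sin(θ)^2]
det(g) = r^4*sin(θ)^2
√|det(g)| = r^2*sin(θ) (taking 0 < θ < π so that |sin(θ)| = sin(θ))
Volume element: dV = r^2*sin(θ) dr dθ dφ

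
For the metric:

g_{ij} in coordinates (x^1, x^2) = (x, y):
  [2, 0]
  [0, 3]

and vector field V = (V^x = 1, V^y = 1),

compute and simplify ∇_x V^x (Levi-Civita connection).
All Christoffel symbols are zero.
∇_x V^x = ∂_x V^x + Γ^x_{x j} V^j
  = (0) + (0)(1) + (0)(1)
  = 0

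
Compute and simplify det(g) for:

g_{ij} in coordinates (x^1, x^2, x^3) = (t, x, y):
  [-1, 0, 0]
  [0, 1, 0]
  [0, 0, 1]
Diagonal metric: det(g) = g_{11}·g_{22}·g_{33}
= (-1)·(1)·(1)
det(g) = -1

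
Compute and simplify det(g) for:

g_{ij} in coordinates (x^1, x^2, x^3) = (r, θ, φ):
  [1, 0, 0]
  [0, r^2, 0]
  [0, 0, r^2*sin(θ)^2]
Diagonal metric: det(g) = g_{11}·g_{22}·g_{33}
= (1)·(r^2)·(r^2*sin(θ)^2)
det(g) = r^4*sin(θ)^2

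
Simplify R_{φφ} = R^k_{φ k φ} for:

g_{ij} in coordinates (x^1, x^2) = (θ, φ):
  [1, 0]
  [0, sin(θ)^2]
Non-zero Christoffel symbols (Γ^k_{ij} = Γ^k_{ji}):
Γ^θ_{φ φ} = -sin(2*θ)/2
Γ^φ_{θ φ} = 1/tan(θ)
R^θ_{φ θ φ} = ∂_θ Γ^θ_{φ φ} - ∂_φ Γ^θ_{φ θ} + Γ^θ_{θ m} Γ^m_{φ φ} - Γ^θ_{φ m} Γ^m_{φ θ}
  = (-cos(2*θ)) - (0) + (0) - (-cos(θ)^2) = sin(θ)^2
R^φ_{φ φ φ} = 0 (a repeated index in an antisymmetric pair)
R_{φφ} = R^θ_{φ θ φ} + R^φ_{φ φ φ} = (sin(θ)^2) + (0) = sin(θ)^2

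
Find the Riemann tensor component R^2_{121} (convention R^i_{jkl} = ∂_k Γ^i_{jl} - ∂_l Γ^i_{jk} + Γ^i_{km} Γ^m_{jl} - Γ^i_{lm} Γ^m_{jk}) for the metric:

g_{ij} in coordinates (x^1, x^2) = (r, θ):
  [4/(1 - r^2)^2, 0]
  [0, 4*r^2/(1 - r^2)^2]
Non-zero Christoffel symbols (Γ^k_{ij} = Γ^k_{ji}):
Γ^r_{r r} = 2*r/(1 - r^2)
Γ^r_{θ θ} = (r^3 + r)/(r^2 - 1)
Γ^θ_{r θ} = (-r^2 - 1)/(r^3 - r)
R^θ_{r θ r} = ∂_θ Γ^θ_{r r} - ∂_r Γ^θ_{r θ} + Γ^θ_{θ m} Γ^m_{r r} - Γ^θ_{r m} Γ^m_{r θ}
  = (0) - ((r^4 + 4*r^2 - 1)/(r^3 - r)^2) + (2*(r^2 + 1)/(r^2 - 1)^2) - ((r^2 + 1)^2/(r^3 - r)^2) = -4/(r^2 - 1)^2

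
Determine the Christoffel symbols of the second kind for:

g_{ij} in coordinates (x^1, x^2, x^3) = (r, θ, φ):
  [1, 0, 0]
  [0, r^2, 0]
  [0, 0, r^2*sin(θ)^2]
Using Γ^k_{ij} = (1/2) g^{km} (∂_i g_{mj} + ∂_j g_{mi} - ∂_m g_{ij}); the metric is diagonal, so only the m = k term contributes.
Non-zero symbols (using the symmetry Γ^k_{ij} = Γ^k_{ji}):
Γ^r_{θ θ} = (1/2) g^{rr} (∂_θ g_{rθ} + ∂_θ g_{rθ} - ∂_r g_{θθ}) = (1/2)(1)((0) + (0) - (2*r)) = -r
Γ^r_{φ φ} = (1/2) g^{rr} (∂_φ g_{rφ} + ∂_φ g_{rφ} - ∂_r g_{φφ}) = (1/2)(1)((0) + (0) - (2*r*sin(θ)^2)) = -r*sin(θ)^2
Γ^θ_{r θ} = (1/2) g^{θθ} (∂_r g_{θθ} + ∂_θ g_{θr} - ∂_θ g_{rθ}) = (1/2)(1/r^2)((2*r) + (0) - (0)) = 1/r
Γ^θ_{φ φ} = (1/2) g^{θθ} (∂_φ g_{θφ} + ∂_φ g_{θφ} - ∂_θ g_{φφ}) = (1/2)(1/r^2)((0) + (0) - (r^2*sin(2*θ))) = -sin(2*θ)/2
Γ^φ_{r φ} = (1/2) g^{φφ} (∂_r g_{φφ} + ∂_φ g_{φr} - ∂_φ g_{rφ}) = (1/2)(1/(r^2*sin(θ)^2))((2*r*sin(θ)^2) + (0) - (0)) = 1/r
Γ^φ_{θ φ} = (1/2) g^{φφ} (∂_θ g_{φφ} + ∂_φ g_{φθ} - ∂_φ g_{θφ}) = (1/2)(1/(r^2*sin(θ)^2))((r^2*sin(2*θ)) + (0) - (0)) = 1/tan(θ)
All other Christoffel symbols are zero.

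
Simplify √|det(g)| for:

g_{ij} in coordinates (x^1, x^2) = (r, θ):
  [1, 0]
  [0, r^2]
det(g) = r^2
√|det(g)| = r
Volume element: dV = r dr dθ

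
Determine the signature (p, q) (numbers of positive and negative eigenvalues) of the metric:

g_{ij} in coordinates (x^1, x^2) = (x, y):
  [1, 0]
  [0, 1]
The metric is diagonal, so its eigenvalues are the diagonal entries: 1, 1 (at a generic point, where coordinate-dependent entries are positive).
2 positive, 0 negative.
(2, 0) - Riemannian (positive definite)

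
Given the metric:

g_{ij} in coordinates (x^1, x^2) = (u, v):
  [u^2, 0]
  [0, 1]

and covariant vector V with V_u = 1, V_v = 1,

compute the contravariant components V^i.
Inverse metric (diagonal): g^{uu} = 1/u^2, g^{vv} = 1
V^i = g^{ij} V_j:
V^u = (1/u^2)(1) + (0)(1) = 1/u^2
V^v = (0)(1) + (1)(1) = 1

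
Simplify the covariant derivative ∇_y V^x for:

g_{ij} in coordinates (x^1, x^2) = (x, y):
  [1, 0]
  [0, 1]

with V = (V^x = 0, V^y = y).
All Christoffel symbols are zero.
∇_y V^x = ∂_y V^x + Γ^x_{y j} V^j
  = (0) + (0)(0) + (0)(y)
  = 0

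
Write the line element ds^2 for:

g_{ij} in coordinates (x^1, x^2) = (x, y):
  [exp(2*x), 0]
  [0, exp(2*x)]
ds^2 = g_{ij} dx^i dx^j; only the non-zero components contribute.
ds^2 = exp(2*x) dx^2 + exp(2*x) dy^2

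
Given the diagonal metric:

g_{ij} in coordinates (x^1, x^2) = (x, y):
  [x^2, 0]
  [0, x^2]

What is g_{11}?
With x^1 = x, x^2 = y, g_{11} = g_{xx} is the row-1, column-1 entry of the matrix.
g_{11} = x^2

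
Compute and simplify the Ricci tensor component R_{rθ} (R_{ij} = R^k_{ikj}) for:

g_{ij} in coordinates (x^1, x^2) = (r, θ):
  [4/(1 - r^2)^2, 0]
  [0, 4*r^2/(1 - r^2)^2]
Non-zero Christoffel symbols (Γ^k_{ij} = Γ^k_{ji}):
Γ^r_{r r} = 2*r/(1 - r^2)
Γ^r_{θ θ} = (r^3 + r)/(r^2 - 1)
Γ^θ_{r θ} = (-r^2 - 1)/(r^3 - r)
R^r_{r r θ} = 0 (a repeated index in an antisymmetric pair)
R^θ_{r θ θ} = 0 (a repeated index in an antisymmetric pair)
R_{rθ} = R^r_{r r θ} + R^θ_{r θ θ} = (0) + (0) = 0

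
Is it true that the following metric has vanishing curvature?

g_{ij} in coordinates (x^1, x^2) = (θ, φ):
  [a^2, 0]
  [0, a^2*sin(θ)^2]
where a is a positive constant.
Non-zero Christoffel symbols:
Γ^θ_{φ φ} = -sin(2*θ)/2
Γ^φ_{θ φ} = 1/tan(θ)
Ricci tensor: R_{θθ} = 1, R_{θφ} = 0, R_{φφ} = sin(θ)^2
The Ricci tensor is non-zero, so the Riemann tensor is non-zero: not flat.
No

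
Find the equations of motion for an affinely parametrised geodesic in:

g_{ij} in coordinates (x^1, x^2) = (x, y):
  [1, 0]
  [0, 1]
Geodesic equation: d^2x^k/dλ^2 + Γ^k_{ij} (dx^i/dλ)(dx^j/dλ) = 0.
All Christoffel symbols vanish, so the geodesics are straight lines:
d^2x/dλ^2 = 0
d^2y/dλ^2 = 0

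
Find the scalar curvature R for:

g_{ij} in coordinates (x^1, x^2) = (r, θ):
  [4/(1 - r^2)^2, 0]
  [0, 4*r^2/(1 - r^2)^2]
Non-zero Christoffel symbols (Γ^k_{ij} = Γ^k_{ji}):
Γ^r_{r r} = 2*r/(1 - r^2)
Γ^r_{θ θ} = (r^3 + r)/(r^2 - 1)
Γ^θ_{r θ} = (-r^2 - 1)/(r^3 - r)
Ricci tensor (R_{ij} = R^k_{ikj}): R_{rr} = -4/(r^2 - 1)^2, R_{rθ} = 0, R_{θθ} = -4*r^2/(r^2 - 1)^2
Inverse metric: g^{rr} = (1 - r^2)^2/4, g^{θθ} = (1 - r^2)^2/(4*r^2)
R = g^{ij} R_{ij} = ((1 - r^2)^2/4)(-4/(r^2 - 1)^2) + ((1 - r^2)^2/(4*r^2))(-4*r^2/(r^2 - 1)^2) = -2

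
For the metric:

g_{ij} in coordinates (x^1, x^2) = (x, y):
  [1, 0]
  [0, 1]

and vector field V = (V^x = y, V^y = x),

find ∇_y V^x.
All Christoffel symbols are zero.
∇_y V^x = ∂_y V^x + Γ^x_{y j} V^j
  = (1) + (0)(y) + (0)(x)
  = 1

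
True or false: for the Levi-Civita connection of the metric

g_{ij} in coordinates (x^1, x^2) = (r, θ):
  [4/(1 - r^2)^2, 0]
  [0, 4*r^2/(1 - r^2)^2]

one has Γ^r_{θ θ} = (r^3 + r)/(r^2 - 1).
Γ^r_{θ θ} = (1/2) g^{rr} (∂_θ g_{rθ} + ∂_θ g_{rθ} - ∂_r g_{θθ}) = (1/2)((1 - r^2)^2/4)((0) + (0) - (-8*(r^3 + r)/(r^2 - 1)^3)) = (r^3 + r)/(r^2 - 1)
This equals the proposed value (r^3 + r)/(r^2 - 1).
True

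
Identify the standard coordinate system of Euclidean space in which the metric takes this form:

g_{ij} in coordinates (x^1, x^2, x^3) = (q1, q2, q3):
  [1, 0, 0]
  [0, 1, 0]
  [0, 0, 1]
All components are constant and the metric is the identity, i.e. orthonormal rectilinear coordinates.
Cartesian (3D) coordinates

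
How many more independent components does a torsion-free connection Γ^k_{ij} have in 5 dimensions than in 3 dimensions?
Independent components in n dimensions: n × n(n+1)/2 = n^2(n+1)/2.
5D: 5 × 15 = 75
3D: 3 × 6 = 18
Difference = 75 - 18 = 57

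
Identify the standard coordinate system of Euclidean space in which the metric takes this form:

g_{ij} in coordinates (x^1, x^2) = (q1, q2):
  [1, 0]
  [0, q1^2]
The line element ds^2 = dq1^2 + q1^2 dq2^2 is dr^2 + r^2 dθ^2 with q1 = r, q2 = θ.
polar coordinates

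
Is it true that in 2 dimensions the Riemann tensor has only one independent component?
The number of independent components is n^2(n^2-1)/12 = 4·3/12 = 1 for n = 2 (e.g. R_{1212}).
Yes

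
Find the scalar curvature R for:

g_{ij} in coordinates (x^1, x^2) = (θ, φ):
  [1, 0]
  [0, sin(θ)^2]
Non-zero Christoffel symbols (Γ^k_{ij} = Γ^k_{ji}):
Γ^θ_{φ φ} = -sin(2*θ)/2
Γ^φ_{θ φ} = 1/tan(θ)
Ricci tensor (R_{ij} = R^k_{ikj}): R_{θθ} = 1, R_{θφ} = 0, R_{φφ} = sin(θ)^2
Inverse metric: g^{θθ} = 1, g^{φφ} = 1/sin(θ)^2
R = g^{ij} R_{ij} = (1)(1) + (1/sin(θ)^2)(sin(θ)^2) = 2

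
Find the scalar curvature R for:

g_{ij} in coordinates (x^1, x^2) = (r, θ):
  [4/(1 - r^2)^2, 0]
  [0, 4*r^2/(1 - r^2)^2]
Non-zero Christoffel symbols (Γ^k_{ij} = Γ^k_{ji}):
Γ^r_{r r} = 2*r/(1 - r^2)
Γ^r_{θ θ} = (r^3 + r)/(r^2 - 1)
Γ^θ_{r θ} = (-r^2 - 1)/(r^3 - r)
Ricci tensor (R_{ij} = R^k_{ikj}): R_{rr} = -4/(r^2 - 1)^2, R_{rθ} = 0, R_{θθ} = -4*r^2/(r^2 - 1)^2
Inverse metric: g^{rr} = (1 - r^2)^2/4, g^{θθ} = (1 - r^2)^2/(4*r^2)
R = g^{ij} R_{ij} = ((1 - r^2)^2/4)(-4/(r^2 - 1)^2) + ((1 - r^2)^2/(4*r^2))(-4*r^2/(r^2 - 1)^2) = -2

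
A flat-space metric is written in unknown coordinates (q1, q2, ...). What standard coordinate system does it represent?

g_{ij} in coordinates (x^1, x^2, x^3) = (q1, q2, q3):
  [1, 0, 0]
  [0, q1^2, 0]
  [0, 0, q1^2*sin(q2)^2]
The line element ds^2 = dq1^2 + q1^2 dq2^2 + q1^2 sin(q2)^2 dq3^2 is dr^2 + r^2 dθ^2 + r^2 sin(θ)^2 dφ^2 with q1 = r, q2 = θ, q3 = φ.
spherical coordinates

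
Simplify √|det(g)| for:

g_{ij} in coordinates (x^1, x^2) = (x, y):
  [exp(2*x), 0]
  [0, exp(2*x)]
det(g) = exp(4*x)
√|det(g)| = exp(2*x)
Volume element: dV = exp(2*x) dx dy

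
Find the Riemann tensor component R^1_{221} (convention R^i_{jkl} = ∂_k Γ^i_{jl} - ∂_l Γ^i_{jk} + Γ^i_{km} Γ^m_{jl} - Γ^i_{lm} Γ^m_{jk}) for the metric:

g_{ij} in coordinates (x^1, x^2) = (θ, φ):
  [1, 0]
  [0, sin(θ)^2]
Non-zero Christoffel symbols (Γ^k_{ij} = Γ^k_{ji}):
Γ^θ_{φ φ} = -sin(2*θ)/2
Γ^φ_{θ φ} = 1/tan(θ)
R^θ_{φ φ θ} = ∂_φ Γ^θ_{φ θ} - ∂_θ Γ^θ_{φ φ} + Γ^θ_{φ m} Γ^m_{φ θ} - Γ^θ_{θ m} Γ^m_{φ φ}
  = (0) - (-cos(2*θ)) + (-cos(θ)^2) - (0) = -sin(θ)^2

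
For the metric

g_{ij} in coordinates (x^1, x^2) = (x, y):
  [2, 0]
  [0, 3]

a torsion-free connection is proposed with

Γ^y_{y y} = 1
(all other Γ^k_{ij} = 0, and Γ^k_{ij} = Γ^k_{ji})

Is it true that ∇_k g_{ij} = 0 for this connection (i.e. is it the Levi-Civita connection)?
Using ∇_k g_{ij} = ∂_k g_{ij} - Γ^m_{ki} g_{mj} - Γ^m_{kj} g_{im}:
∇_y g_{yy} = (0) - (3) - (3) = -6 ≠ 0
So the connection is not metric compatible (it is not the Levi-Civita connection).
No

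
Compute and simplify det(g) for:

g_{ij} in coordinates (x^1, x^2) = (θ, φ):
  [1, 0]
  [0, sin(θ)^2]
For a 2×2 metric: det(g) = g_{11}·g_{22} - g_{12}·g_{21}
= (1)·(sin(θ)^2) - (0)·(0)
= sin(θ)^2 - 0
det(g) = sin(θ)^2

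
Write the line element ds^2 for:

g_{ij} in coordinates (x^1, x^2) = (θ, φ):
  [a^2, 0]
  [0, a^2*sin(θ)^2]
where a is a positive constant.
ds^2 = g_{ij} dx^i dx^j; only the non-zero components contribute.
ds^2 = a^2 dθ^2 + a^2*sin(θ)^2 dφ^2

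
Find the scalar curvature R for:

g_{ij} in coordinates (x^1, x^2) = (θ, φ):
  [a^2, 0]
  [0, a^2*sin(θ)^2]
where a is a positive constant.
Non-zero Christoffel symbols (Γ^k_{ij} = Γ^k_{ji}):
Γ^θ_{φ φ} = -sin(2*θ)/2
Γ^φ_{θ φ} = 1/tan(θ)
Ricci tensor (R_{ij} = R^k_{ikj}): R_{θθ} = 1, R_{θφ} = 0, R_{φφ} = sin(θ)^2
Inverse metric: g^{θθ} = 1/a^2, g^{φφ} = 1/(a^2*sin(θ)^2)
R = g^{ij} R_{ij} = (1/a^2)(1) + (1/(a^2*sin(θ)^2))(sin(θ)^2) = 2/a^2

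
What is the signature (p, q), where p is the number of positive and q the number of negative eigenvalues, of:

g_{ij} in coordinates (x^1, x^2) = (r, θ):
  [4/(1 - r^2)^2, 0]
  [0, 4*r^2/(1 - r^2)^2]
The metric is diagonal, so its eigenvalues are the diagonal entries: 4/(1 - r^2)^2, 4*r^2/(1 - r^2)^2 (at a generic point, where coordinate-dependent entries are positive).
2 positive, 0 negative.
(2, 0) - Riemannian (positive definite)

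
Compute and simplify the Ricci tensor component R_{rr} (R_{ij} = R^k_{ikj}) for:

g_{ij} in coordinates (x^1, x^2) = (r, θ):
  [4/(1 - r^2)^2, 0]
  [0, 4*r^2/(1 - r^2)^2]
Non-zero Christoffel symbols (Γ^k_{ij} = Γ^k_{ji}):
Γ^r_{r r} = 2*r/(1 - r^2)
Γ^r_{θ θ} = (r^3 + r)/(r^2 - 1)
Γ^θ_{r θ} = (-r^2 - 1)/(r^3 - r)
R^r_{r r r} = 0 (a repeated index in an antisymmetric pair)
R^θ_{r θ r} = ∂_θ Γ^θ_{r r} - ∂_r Γ^θ_{r θ} + Γ^θ_{θ m} Γ^m_{r r} - Γ^θ_{r m} Γ^m_{r θ}
  = (0) - ((r^4 + 4*r^2 - 1)/(r^3 - r)^2) + (2*(r^2 + 1)/(r^2 - 1)^2) - ((r^2 + 1)^2/(r^3 - r)^2) = -4/(r^2 - 1)^2
R_{rr} = R^r_{r r r} + R^θ_{r θ r} = (0) + (-4/(r^2 - 1)^2) = -4/(r^2 - 1)^2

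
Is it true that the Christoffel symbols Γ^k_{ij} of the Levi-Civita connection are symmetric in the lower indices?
The Levi-Civita connection is torsion-free, which is exactly Γ^k_{ij} = Γ^k_{ji}.
Yes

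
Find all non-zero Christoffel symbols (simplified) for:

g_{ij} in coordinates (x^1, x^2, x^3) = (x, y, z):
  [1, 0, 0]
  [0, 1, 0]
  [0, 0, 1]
Using Γ^k_{ij} = (1/2) g^{km} (∂_i g_{mj} + ∂_j g_{mi} - ∂_m g_{ij}); the metric is diagonal, so only the m = k term contributes.
Every metric component is constant, so all ∂_m g_{ij} = 0 and every Christoffel symbol vanishes.
All Christoffel symbols are zero.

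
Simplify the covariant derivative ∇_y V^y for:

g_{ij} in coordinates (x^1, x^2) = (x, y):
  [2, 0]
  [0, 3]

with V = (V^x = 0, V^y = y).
All Christoffel symbols are zero.
∇_y V^y = ∂_y V^y + Γ^y_{y j} V^j
  = (1) + (0)(0) + (0)(y)
  = 1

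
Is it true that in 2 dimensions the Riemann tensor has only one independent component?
The number of independent components is n^2(n^2-1)/12 = 4·3/12 = 1 for n = 2 (e.g. R_{1212}).
Yes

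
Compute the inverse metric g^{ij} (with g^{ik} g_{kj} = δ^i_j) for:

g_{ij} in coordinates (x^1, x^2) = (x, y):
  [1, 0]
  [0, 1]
The metric is diagonal, so g^{ij} is diagonal with entries 1/g_{ii}: diag(1, 1).
g^{ij}:
  [1, 0]
  [0, 1]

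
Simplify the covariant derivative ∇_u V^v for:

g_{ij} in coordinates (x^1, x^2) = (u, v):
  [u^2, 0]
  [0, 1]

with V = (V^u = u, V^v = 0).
Non-zero Christoffel symbols:
Γ^u_{u u} = 1/u
∇_u V^v = ∂_u V^v + Γ^v_{u j} V^j
  = (0) + (0)(u) + (0)(0)
  = 0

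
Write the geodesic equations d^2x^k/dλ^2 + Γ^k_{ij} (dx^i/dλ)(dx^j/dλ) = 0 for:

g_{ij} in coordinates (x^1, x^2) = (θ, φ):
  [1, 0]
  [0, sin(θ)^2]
Geodesic equation: d^2x^k/dλ^2 + Γ^k_{ij} (dx^i/dλ)(dx^j/dλ) = 0.
Non-zero Christoffel symbols:
Γ^θ_{φ φ} = -sin(2*θ)/2
Γ^φ_{θ φ} = 1/tan(θ)
Substituting (the symmetric pair Γ^k_{ij}, Γ^k_{ji} combines into a factor 2):
d^2θ/dλ^2 - (sin(2*θ)/2) (dφ/dλ)^2 = 0
d^2φ/dλ^2 + (2/tan(θ)) (dθ/dλ)(dφ/dλ) = 0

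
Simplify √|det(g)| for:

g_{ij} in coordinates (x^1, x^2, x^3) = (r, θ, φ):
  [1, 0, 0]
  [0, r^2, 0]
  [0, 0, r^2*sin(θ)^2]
det(g) = r^4*sin(θ)^2
√|det(g)| = r^2*sin(θ) (taking 0 < θ < π so that |sin(θ)| = sin(θ))
Volume element: dV = r^2*sin(θ) dr dθ dφ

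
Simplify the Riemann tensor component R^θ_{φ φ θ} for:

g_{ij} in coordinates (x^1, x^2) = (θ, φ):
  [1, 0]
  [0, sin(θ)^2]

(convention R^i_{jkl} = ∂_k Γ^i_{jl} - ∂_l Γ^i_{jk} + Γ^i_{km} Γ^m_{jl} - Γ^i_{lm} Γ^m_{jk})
Non-zero Christoffel symbols (Γ^k_{ij} = Γ^k_{ji}):
Γ^θ_{φ φ} = -sin(2*θ)/2
Γ^φ_{θ φ} = 1/tan(θ)
R^θ_{φ φ θ} = ∂_φ Γ^θ_{φ θ} - ∂_θ Γ^θ_{φ φ} + Γ^θ_{φ m} Γ^m_{φ θ} - Γ^θ_{θ m} Γ^m_{φ φ}
  = (0) - (-cos(2*θ)) + (-cos(θ)^2) - (0) = -sin(θ)^2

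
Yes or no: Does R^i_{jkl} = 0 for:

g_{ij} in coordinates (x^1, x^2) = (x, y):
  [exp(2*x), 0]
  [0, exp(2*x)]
Non-zero Christoffel symbols:
Γ^x_{x x} = 1
Γ^x_{y y} = -1
Γ^y_{x y} = 1
Ricci tensor: R_{xx} = 0, R_{xy} = 0, R_{yy} = 0
All R_{ij} vanish; in 2 dimensions the Riemann tensor is fully determined by the Ricci tensor, so R^i_{jkl} = 0: the metric is flat (curvilinear coordinates on flat space).
Yes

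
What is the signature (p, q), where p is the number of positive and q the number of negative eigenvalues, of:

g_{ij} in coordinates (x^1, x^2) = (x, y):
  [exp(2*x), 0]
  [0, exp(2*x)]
The metric is diagonal, so its eigenvalues are the diagonal entries: exp(2*x), exp(2*x) (at a generic point, where coordinate-dependent entries are positive).
2 positive, 0 negative.
(2, 0) - Riemannian (positive definite)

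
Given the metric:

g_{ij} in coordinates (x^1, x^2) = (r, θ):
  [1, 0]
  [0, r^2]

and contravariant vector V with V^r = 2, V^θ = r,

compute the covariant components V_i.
V_i = g_{ij} V^j:
V_r = (1)(2) + (0)(r) = 2
V_θ = (0)(2) + (r^2)(r) = r^3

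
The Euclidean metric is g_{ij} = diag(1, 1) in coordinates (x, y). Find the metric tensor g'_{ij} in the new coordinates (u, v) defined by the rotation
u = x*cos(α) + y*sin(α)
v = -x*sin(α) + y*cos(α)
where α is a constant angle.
Invert the transformation: x = u*cos(α) - v*sin(α), y = u*sin(α) + v*cos(α)
g'_{ij} = (∂x^k/∂x'^i)(∂x^l/∂x'^j) g_{kl}; with g_{kl} = δ_{kl} this is Σ_k (∂x^k/∂x'^i)(∂x^k/∂x'^j).
Jacobian: ∂x/∂u = cos(α), ∂x/∂v = -sin(α), ∂y/∂u = sin(α), ∂y/∂v = cos(α)
g'_{uu} = (cos(α))(cos(α)) + (sin(α))(sin(α)) = 1
g'_{uv} = (cos(α))(-sin(α)) + (sin(α))(cos(α)) = 0
g'_{vv} = (-sin(α))(-sin(α)) + (cos(α))(cos(α)) = 1
g'_{ij} = diag(1, 1)
The Euclidean metric is invariant under rotations.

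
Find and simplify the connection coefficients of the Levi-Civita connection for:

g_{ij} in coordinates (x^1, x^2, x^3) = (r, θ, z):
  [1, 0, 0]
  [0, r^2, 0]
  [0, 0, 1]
Using Γ^k_{ij} = (1/2) g^{km} (∂_i g_{mj} + ∂_j g_{mi} - ∂_m g_{ij}); the metric is diagonal, so only the m = k term contributes.
Non-zero symbols (using the symmetry Γ^k_{ij} = Γ^k_{ji}):
Γ^r_{θ θ} = (1/2) g^{rr} (∂_θ g_{rθ} + ∂_θ g_{rθ} - ∂_r g_{θθ}) = (1/2)(1)((0) + (0) - (2*r)) = -r
Γ^θ_{r θ} = (1/2) g^{θθ} (∂_r g_{θθ} + ∂_θ g_{θr} - ∂_θ g_{rθ}) = (1/2)(1/r^2)((2*r) + (0) - (0)) = 1/r
All other Christoffel symbols are zero.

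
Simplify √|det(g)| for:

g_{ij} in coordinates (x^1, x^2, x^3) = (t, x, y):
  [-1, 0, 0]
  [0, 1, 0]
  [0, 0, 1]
det(g) = -1
√|det(g)| = 1
Volume element: dV = 1 dt dx dy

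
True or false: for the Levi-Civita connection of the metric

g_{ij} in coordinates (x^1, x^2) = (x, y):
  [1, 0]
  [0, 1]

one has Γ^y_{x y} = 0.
Γ^y_{x y} = (1/2) g^{yy} (∂_x g_{yy} + ∂_y g_{yx} - ∂_y g_{xy}) = (1/2)(1)((0) + (0) - (0)) = 0
This equals the proposed value 0.
True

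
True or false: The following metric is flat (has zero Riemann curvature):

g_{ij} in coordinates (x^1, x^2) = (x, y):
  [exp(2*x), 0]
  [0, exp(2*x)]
Non-zero Christoffel symbols:
Γ^x_{x x} = 1
Γ^x_{y y} = -1
Γ^y_{x y} = 1
Ricci tensor: R_{xx} = 0, R_{xy} = 0, R_{yy} = 0
All R_{ij} vanish; in 2 dimensions the Riemann tensor is fully determined by the Ricci tensor, so R^i_{jkl} = 0: the metric is flat (curvilinear coordinates on flat space).
True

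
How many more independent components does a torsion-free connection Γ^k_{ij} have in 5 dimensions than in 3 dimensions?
Independent components in n dimensions: n × n(n+1)/2 = n^2(n+1)/2.
5D: 5 × 15 = 75
3D: 3 × 6 = 18
Difference = 75 - 18 = 57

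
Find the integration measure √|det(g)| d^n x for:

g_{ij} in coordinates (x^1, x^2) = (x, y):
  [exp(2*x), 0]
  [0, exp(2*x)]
det(g) = exp(4*x)
√|det(g)| = exp(2*x)
Volume element: dV = exp(2*x) dx dy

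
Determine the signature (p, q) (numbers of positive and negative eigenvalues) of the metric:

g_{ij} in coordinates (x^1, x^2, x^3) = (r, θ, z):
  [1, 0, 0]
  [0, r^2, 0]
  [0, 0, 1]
The metric is diagonal, so its eigenvalues are the diagonal entries: 1, r^2, 1 (at a generic point, where coordinate-dependent entries are positive).
3 positive, 0 negative.
(3, 0) - Riemannian (positive definite)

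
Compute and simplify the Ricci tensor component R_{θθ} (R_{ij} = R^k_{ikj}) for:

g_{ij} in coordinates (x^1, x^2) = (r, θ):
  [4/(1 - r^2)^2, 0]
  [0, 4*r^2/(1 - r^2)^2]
Non-zero Christoffel symbols (Γ^k_{ij} = Γ^k_{ji}):
Γ^r_{r r} = 2*r/(1 - r^2)
Γ^r_{θ θ} = (r^3 + r)/(r^2 - 1)
Γ^θ_{r θ} = (-r^2 - 1)/(r^3 - r)
R^r_{θ r θ} = ∂_r Γ^r_{θ θ} - ∂_θ Γ^r_{θ r} + Γ^r_{r m} Γ^m_{θ θ} - Γ^r_{θ m} Γ^m_{θ r}
  = ((r^4 - 4*r^2 - 1)/(r^2 - 1)^2) - (0) + (-2*r^2*(r^2 + 1)/(r^2 - 1)^2) - (-(r^2 + 1)^2/(r^2 - 1)^2) = -4*r^2/(r^2 - 1)^2
R^θ_{θ θ θ} = 0 (a repeated index in an antisymmetric pair)
R_{θθ} = R^r_{θ r θ} + R^θ_{θ θ θ} = (-4*r^2/(r^2 - 1)^2) + (0) = -4*r^2/(r^2 - 1)^2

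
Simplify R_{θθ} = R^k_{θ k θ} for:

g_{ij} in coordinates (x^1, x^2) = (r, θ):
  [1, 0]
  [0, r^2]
Non-zero Christoffel symbols (Γ^k_{ij} = Γ^k_{ji}):
Γ^r_{θ θ} = -r
Γ^θ_{r θ} = 1/r
R^r_{θ r θ} = ∂_r Γ^r_{θ θ} - ∂_θ Γ^r_{θ r} + Γ^r_{r m} Γ^m_{θ θ} - Γ^r_{θ m} Γ^m_{θ r}
  = (-1) - (0) + (0) - (-1) = 0
R^θ_{θ θ θ} = 0 (a repeated index in an antisymmetric pair)
R_{θθ} = R^r_{θ r θ} + R^θ_{θ θ θ} = (0) + (0) = 0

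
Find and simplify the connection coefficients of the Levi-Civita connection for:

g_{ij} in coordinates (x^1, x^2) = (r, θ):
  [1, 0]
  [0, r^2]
Using Γ^k_{ij} = (1/2) g^{km} (∂_i g_{mj} + ∂_j g_{mi} - ∂_m g_{ij}); the metric is diagonal, so only the m = k term contributes.
Non-zero symbols (using the symmetry Γ^k_{ij} = Γ^k_{ji}):
Γ^r_{θ θ} = (1/2) g^{rr} (∂_θ g_{rθ} + ∂_θ g_{rθ} - ∂_r g_{θθ}) = (1/2)(1)((0) + (0) - (2*r)) = -r
Γ^θ_{r θ} = (1/2) g^{θθ} (∂_r g_{θθ} + ∂_θ g_{θr} - ∂_θ g_{rθ}) = (1/2)(1/r^2)((2*r) + (0) - (0)) = 1/r
All other Christoffel symbols are zero.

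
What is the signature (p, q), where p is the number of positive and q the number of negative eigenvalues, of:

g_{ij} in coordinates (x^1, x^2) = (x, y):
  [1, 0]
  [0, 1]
The metric is diagonal, so its eigenvalues are the diagonal entries: 1, 1 (at a generic point, where coordinate-dependent entries are positive).
2 positive, 0 negative.
(2, 0) - Riemannian (positive definite)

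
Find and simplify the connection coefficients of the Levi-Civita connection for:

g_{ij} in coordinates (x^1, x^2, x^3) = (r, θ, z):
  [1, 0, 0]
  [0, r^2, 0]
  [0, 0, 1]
Using Γ^k_{ij} = (1/2) g^{km} (∂_i g_{mj} + ∂_j g_{mi} - ∂_m g_{ij}); the metric is diagonal, so only the m = k term contributes.
Non-zero symbols (using the symmetry Γ^k_{ij} = Γ^k_{ji}):
Γ^r_{θ θ} = (1/2) g^{rr} (∂_θ g_{rθ} + ∂_θ g_{rθ} - ∂_r g_{θθ}) = (1/2)(1)((0) + (0) - (2*r)) = -r
Γ^θ_{r θ} = (1/2) g^{θθ} (∂_r g_{θθ} + ∂_θ g_{θr} - ∂_θ g_{rθ}) = (1/2)(1/r^2)((2*r) + (0) - (0)) = 1/r
All other Christoffel symbols are zero.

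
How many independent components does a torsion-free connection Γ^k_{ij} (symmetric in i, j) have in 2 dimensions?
Γ^k_{ij} has n choices for the upper index and n(n+1)/2 independent symmetric lower index pairs.
Total = 2 × 2×3/2 = 2 × 3 = 6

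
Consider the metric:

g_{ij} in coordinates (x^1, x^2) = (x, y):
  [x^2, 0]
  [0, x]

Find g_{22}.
With x^1 = x, x^2 = y, g_{22} = g_{yy} is the row-2, column-2 entry of the matrix.
g_{22} = x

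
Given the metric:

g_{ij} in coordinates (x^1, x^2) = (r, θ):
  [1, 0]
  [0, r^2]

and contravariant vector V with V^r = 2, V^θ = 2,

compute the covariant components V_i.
V_i = g_{ij} V^j:
V_r = (1)(2) + (0)(2) = 2
V_θ = (0)(2) + (r^2)(2) = 2*r^2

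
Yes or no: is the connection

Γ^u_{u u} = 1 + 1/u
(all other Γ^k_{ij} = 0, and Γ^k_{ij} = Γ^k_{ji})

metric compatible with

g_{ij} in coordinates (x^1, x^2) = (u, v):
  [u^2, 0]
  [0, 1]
Using ∇_k g_{ij} = ∂_k g_{ij} - Γ^m_{ki} g_{mj} - Γ^m_{kj} g_{im}:
∇_u g_{uu} = (2*u) - (u^2 + u) - (u^2 + u) = -2*u^2 ≠ 0
So the connection is not metric compatible (it is not the Levi-Civita connection).
No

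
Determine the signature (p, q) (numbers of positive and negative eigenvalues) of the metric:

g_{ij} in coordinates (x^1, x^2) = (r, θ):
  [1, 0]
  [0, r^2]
The metric is diagonal, so its eigenvalues are the diagonal entries: 1, r^2 (at a generic point, where coordinate-dependent entries are positive).
2 positive, 0 negative.
(2, 0) - Riemannian (positive definite)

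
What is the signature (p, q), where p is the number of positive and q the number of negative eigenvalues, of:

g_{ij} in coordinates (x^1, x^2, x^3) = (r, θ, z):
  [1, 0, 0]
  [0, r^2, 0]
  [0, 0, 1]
The metric is diagonal, so its eigenvalues are the diagonal entries: 1, r^2, 1 (at a generic point, where coordinate-dependent entries are positive).
3 positive, 0 negative.
(3, 0) - Riemannian (positive definite)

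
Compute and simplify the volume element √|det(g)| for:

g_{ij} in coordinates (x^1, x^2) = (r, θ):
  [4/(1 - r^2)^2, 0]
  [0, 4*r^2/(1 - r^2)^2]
det(g) = 16*r^2/(1 - r^2)^4
√|det(g)| = 4*r/(r^2 - 1)^2
Volume element: dV = 4*r/(r^2 - 1)^2 dr dθ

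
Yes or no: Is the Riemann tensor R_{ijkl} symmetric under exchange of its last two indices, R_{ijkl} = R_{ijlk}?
It is antisymmetric in the last pair: R_{ijkl} = -R_{ijlk}.
No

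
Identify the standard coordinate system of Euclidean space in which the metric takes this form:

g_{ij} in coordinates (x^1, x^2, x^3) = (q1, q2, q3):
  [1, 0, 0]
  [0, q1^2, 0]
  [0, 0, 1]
The line element ds^2 = dq1^2 + q1^2 dq2^2 + dq3^2 is dr^2 + r^2 dθ^2 + dz^2 with q1 = r, q2 = θ, q3 = z.
cylindrical coordinates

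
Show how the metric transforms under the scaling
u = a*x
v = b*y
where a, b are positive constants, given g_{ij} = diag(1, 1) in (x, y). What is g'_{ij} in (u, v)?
Invert the transformation: x = u/a, y = v/b
g'_{ij} = (∂x^k/∂x'^i)(∂x^l/∂x'^j) g_{kl}; with g_{kl} = δ_{kl} this is Σ_k (∂x^k/∂x'^i)(∂x^k/∂x'^j).
Jacobian: ∂x/∂u = 1/a, ∂x/∂v = 0, ∂y/∂u = 0, ∂y/∂v = 1/b
g'_{uu} = (1/a)(1/a) + (0)(0) = 1/a^2
g'_{uv} = (1/a)(0) + (0)(1/b) = 0
g'_{vv} = (0)(0) + (1/b)(1/b) = 1/b^2
g'_{ij} = diag(1/a^2, 1/b^2)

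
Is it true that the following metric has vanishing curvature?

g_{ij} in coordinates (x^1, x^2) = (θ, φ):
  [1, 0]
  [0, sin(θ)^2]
Non-zero Christoffel symbols:
Γ^θ_{φ φ} = -sin(2*θ)/2
Γ^φ_{θ φ} = 1/tan(θ)
Ricci tensor: R_{θθ} = 1, R_{θφ} = 0, R_{φφ} = sin(θ)^2
The Ricci tensor is non-zero, so the Riemann tensor is non-zero: not flat.
No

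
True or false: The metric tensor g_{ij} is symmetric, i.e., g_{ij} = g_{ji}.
By definition the metric is a symmetric bilinear form, g_{ij} = g_{ji}.
True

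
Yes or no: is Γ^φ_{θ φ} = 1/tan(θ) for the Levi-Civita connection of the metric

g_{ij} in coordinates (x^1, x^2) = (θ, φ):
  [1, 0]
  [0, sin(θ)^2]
Γ^φ_{θ φ} = (1/2) g^{φφ} (∂_θ g_{φφ} + ∂_φ g_{φθ} - ∂_φ g_{θφ}) = (1/2)(1/sin(θ)^2)((sin(2*θ)) + (0) - (0)) = 1/tan(θ)
This equals the proposed value 1/tan(θ).
Yes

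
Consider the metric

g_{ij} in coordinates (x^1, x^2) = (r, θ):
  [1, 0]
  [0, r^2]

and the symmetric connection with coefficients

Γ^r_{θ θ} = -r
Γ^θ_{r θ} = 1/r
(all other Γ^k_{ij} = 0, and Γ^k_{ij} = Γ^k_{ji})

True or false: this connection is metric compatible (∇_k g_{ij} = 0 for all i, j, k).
Using ∇_k g_{ij} = ∂_k g_{ij} - Γ^m_{ki} g_{mj} - Γ^m_{kj} g_{im}:
e.g. ∇_r g_{θθ} = (2*r) - (r) - (r) = 0
Every component ∇_k g_{ij} vanishes: the connection is metric compatible.
True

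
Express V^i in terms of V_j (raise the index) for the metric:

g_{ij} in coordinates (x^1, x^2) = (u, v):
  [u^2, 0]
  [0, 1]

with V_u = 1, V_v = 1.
Inverse metric (diagonal): g^{uu} = 1/u^2, g^{vv} = 1
V^i = g^{ij} V_j:
V^u = (1/u^2)(1) + (0)(1) = 1/u^2
V^v = (0)(1) + (1)(1) = 1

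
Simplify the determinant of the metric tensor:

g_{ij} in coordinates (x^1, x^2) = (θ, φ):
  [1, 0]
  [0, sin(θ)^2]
For a 2×2 metric: det(g) = g_{11}·g_{22} - g_{12}·g_{21}
= (1)·(sin(θ)^2) - (0)·(0)
= sin(θ)^2 - 0
det(g) = sin(θ)^2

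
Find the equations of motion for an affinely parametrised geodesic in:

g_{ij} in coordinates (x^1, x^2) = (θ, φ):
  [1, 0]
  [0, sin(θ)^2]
Geodesic equation: d^2x^k/dλ^2 + Γ^k_{ij} (dx^i/dλ)(dx^j/dλ) = 0.
Non-zero Christoffel symbols:
Γ^θ_{φ φ} = -sin(2*θ)/2
Γ^φ_{θ φ} = 1/tan(θ)
Substituting (the symmetric pair Γ^k_{ij}, Γ^k_{ji} combines into a factor 2):
d^2θ/dλ^2 - (sin(2*θ)/2) (dφ/dλ)^2 = 0
d^2φ/dλ^2 + (2/tan(θ)) (dθ/dλ)(dφ/dλ) = 0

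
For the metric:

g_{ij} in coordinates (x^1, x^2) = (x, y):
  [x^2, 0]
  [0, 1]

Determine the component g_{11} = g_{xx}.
With x^1 = x, x^2 = y, g_{11} = g_{xx} is the row-1, column-1 entry of the matrix.
g_{11} = x^2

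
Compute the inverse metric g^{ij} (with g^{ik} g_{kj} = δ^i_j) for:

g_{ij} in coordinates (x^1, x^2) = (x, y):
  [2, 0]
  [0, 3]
The metric is diagonal, so g^{ij} is diagonal with entries 1/g_{ii}: diag(1/2, 1/3).
g^{ij}:
  [1/2, 0]
  [0, 1/3]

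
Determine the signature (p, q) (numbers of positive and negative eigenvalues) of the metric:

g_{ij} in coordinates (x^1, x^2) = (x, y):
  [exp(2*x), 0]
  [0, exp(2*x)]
The metric is diagonal, so its eigenvalues are the diagonal entries: exp(2*x), exp(2*x) (at a generic point, where coordinate-dependent entries are positive).
2 positive, 0 negative.
(2, 0) - Riemannian (positive definite)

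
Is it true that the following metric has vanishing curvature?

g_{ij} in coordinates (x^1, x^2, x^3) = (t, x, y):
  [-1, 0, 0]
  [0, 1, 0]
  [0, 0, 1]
All metric components are constant, so every Christoffel symbol vanishes and R^i_{jkl} = 0.
Yes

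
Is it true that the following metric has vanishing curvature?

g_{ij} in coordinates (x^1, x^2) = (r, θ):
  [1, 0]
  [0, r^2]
Non-zero Christoffel symbols:
Γ^r_{θ θ} = -r
Γ^θ_{r θ} = 1/r
Ricci tensor: R_{rr} = 0, R_{rθ} = 0, R_{θθ} = 0
All R_{ij} vanish; in 2 dimensions the Riemann tensor is fully determined by the Ricci tensor, so R^i_{jkl} = 0: the metric is flat (curvilinear coordinates on flat space).
Yes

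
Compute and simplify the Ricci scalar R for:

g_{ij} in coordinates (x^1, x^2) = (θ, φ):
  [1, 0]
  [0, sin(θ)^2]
Non-zero Christoffel symbols (Γ^k_{ij} = Γ^k_{ji}):
Γ^θ_{φ φ} = -sin(2*θ)/2
Γ^φ_{θ φ} = 1/tan(θ)
Ricci tensor (R_{ij} = R^k_{ikj}): R_{θθ} = 1, R_{θφ} = 0, R_{φφ} = sin(θ)^2
Inverse metric: g^{θθ} = 1, g^{φφ} = 1/sin(θ)^2
R = g^{ij} R_{ij} = (1)(1) + (1/sin(θ)^2)(sin(θ)^2) = 2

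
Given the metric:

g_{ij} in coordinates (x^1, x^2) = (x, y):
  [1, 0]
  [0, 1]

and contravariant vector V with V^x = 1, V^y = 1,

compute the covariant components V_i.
V_i = g_{ij} V^j:
V_x = (1)(1) + (0)(1) = 1
V_y = (0)(1) + (1)(1) = 1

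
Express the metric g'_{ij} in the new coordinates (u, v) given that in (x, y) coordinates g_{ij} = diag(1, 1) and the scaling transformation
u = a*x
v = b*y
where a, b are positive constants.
Invert the transformation: x = u/a, y = v/b
g'_{ij} = (∂x^k/∂x'^i)(∂x^l/∂x'^j) g_{kl}; with g_{kl} = δ_{kl} this is Σ_k (∂x^k/∂x'^i)(∂x^k/∂x'^j).
Jacobian: ∂x/∂u = 1/a, ∂x/∂v = 0, ∂y/∂u = 0, ∂y/∂v = 1/b
g'_{uu} = (1/a)(1/a) + (0)(0) = 1/a^2
g'_{uv} = (1/a)(0) + (0)(1/b) = 0
g'_{vv} = (0)(0) + (1/b)(1/b) = 1/b^2
g'_{ij} = diag(1/a^2, 1/b^2)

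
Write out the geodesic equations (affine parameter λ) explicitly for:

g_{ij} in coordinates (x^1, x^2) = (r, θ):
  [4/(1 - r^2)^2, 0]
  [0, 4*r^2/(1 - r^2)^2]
Geodesic equation: d^2x^k/dλ^2 + Γ^k_{ij} (dx^i/dλ)(dx^j/dλ) = 0.
Non-zero Christoffel symbols:
Γ^r_{r r} = 2*r/(1 - r^2)
Γ^r_{θ θ} = (r^3 + r)/(r^2 - 1)
Γ^θ_{r θ} = (-r^2 - 1)/(r^3 - r)
Substituting (the symmetric pair Γ^k_{ij}, Γ^k_{ji} combines into a factor 2):
d^2r/dλ^2 + (2*r/(1 - r^2)) (dr/dλ)^2 + ((r^3 + r)/(r^2 - 1)) (dθ/dλ)^2 = 0
d^2θ/dλ^2 + ((-2*r^2 - 2)/(r^3 - r)) (dr/dλ)(dθ/dλ) = 0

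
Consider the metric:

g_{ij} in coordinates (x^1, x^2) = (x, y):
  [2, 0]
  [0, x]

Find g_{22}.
With x^1 = x, x^2 = y, g_{22} = g_{yy} is the row-2, column-2 entry of the matrix.
g_{22} = x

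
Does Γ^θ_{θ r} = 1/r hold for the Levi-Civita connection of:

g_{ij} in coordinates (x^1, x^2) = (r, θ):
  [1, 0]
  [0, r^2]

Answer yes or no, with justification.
Γ^θ_{θ r} = (1/2) g^{θθ} (∂_θ g_{θr} + ∂_r g_{θθ} - ∂_θ g_{θr}) = (1/2)(1/r^2)((0) + (2*r) - (0)) = 1/r
This equals the proposed value 1/r.
Yes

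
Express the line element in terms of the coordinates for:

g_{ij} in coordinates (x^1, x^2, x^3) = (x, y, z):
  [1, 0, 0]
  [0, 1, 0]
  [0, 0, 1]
ds^2 = g_{ij} dx^i dx^j; only the non-zero components contribute.
ds^2 = dx^2 + dy^2 + dz^2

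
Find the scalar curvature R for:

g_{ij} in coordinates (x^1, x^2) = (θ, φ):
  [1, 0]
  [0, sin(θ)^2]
Non-zero Christoffel symbols (Γ^k_{ij} = Γ^k_{ji}):
Γ^θ_{φ φ} = -sin(2*θ)/2
Γ^φ_{θ φ} = 1/tan(θ)
Ricci tensor (R_{ij} = R^k_{ikj}): R_{θθ} = 1, R_{θφ} = 0, R_{φφ} = sin(θ)^2
Inverse metric: g^{θθ} = 1, g^{φφ} = 1/sin(θ)^2
R = g^{ij} R_{ij} = (1)(1) + (1/sin(θ)^2)(sin(θ)^2) = 2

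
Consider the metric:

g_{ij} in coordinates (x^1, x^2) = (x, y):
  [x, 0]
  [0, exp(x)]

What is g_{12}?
With x^1 = x, x^2 = y, g_{12} = g_{xy} is the row-1, column-2 entry of the matrix.
g_{12} = 0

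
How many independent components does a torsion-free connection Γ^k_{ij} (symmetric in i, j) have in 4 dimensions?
Γ^k_{ij} has n choices for the upper index and n(n+1)/2 independent symmetric lower index pairs.
Total = 4 × 4×5/2 = 4 × 10 = 40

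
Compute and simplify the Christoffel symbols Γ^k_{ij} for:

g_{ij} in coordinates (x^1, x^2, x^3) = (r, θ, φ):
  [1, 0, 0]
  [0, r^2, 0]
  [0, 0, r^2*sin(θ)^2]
Using Γ^k_{ij} = (1/2) g^{km} (∂_i g_{mj} + ∂_j g_{mi} - ∂_m g_{ij}); the metric is diagonal, so only the m = k term contributes.
Non-zero symbols (using the symmetry Γ^k_{ij} = Γ^k_{ji}):
Γ^r_{θ θ} = (1/2) g^{rr} (∂_θ g_{rθ} + ∂_θ g_{rθ} - ∂_r g_{θθ}) = (1/2)(1)((0) + (0) - (2*r)) = -r
Γ^r_{φ φ} = (1/2) g^{rr} (∂_φ g_{rφ} + ∂_φ g_{rφ} - ∂_r g_{φφ}) = (1/2)(1)((0) + (0) - (2*r*sin(θ)^2)) = -r*sin(θ)^2
Γ^θ_{r θ} = (1/2) g^{θθ} (∂_r g_{θθ} + ∂_θ g_{θr} - ∂_θ g_{rθ}) = (1/2)(1/r^2)((2*r) + (0) - (0)) = 1/r
Γ^θ_{φ φ} = (1/2) g^{θθ} (∂_φ g_{θφ} + ∂_φ g_{θφ} - ∂_θ g_{φφ}) = (1/2)(1/r^2)((0) + (0) - (r^2*sin(2*θ))) = -sin(2*θ)/2
Γ^φ_{r φ} = (1/2) g^{φφ} (∂_r g_{φφ} + ∂_φ g_{φr} - ∂_φ g_{rφ}) = (1/2)(1/(r^2*sin(θ)^2))((2*r*sin(θ)^2) + (0) - (0)) = 1/r
Γ^φ_{θ φ} = (1/2) g^{φφ} (∂_θ g_{φφ} + ∂_φ g_{φθ} - ∂_φ g_{θφ}) = (1/2)(1/(r^2*sin(θ)^2))((r^2*sin(2*θ)) + (0) - (0)) = 1/tan(θ)
All other Christoffel symbols are zero.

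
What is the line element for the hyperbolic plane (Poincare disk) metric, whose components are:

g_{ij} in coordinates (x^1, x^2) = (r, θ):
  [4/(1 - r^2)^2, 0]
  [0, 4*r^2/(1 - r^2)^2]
ds^2 = g_{ij} dx^i dx^j; only the non-zero components contribute.
ds^2 = (4/(1 - r^2)^2) dr^2 + (4*r^2/(1 - r^2)^2) dθ^2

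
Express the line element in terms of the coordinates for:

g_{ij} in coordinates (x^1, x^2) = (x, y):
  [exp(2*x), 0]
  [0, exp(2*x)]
ds^2 = g_{ij} dx^i dx^j; only the non-zero components contribute.
ds^2 = exp(2*x) dx^2 + exp(2*x) dy^2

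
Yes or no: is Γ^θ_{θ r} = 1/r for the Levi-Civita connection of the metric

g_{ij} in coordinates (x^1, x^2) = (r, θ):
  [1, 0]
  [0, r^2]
Γ^θ_{θ r} = (1/2) g^{θθ} (∂_θ g_{θr} + ∂_r g_{θθ} - ∂_θ g_{θr}) = (1/2)(1/r^2)((0) + (2*r) - (0)) = 1/r
This equals the proposed value 1/r.
Yes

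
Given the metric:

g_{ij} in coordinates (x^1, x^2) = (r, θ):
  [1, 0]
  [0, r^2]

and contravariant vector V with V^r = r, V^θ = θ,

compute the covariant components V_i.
V_i = g_{ij} V^j:
V_r = (1)(r) + (0)(θ) = r
V_θ = (0)(r) + (r^2)(θ) = r^2*θ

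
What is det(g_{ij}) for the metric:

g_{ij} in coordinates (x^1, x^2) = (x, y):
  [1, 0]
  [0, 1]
For a 2×2 metric: det(g) = g_{11}·g_{22} - g_{12}·g_{21}
= (1)·(1) - (0)·(0)
= 1 - 0
det(g) = 1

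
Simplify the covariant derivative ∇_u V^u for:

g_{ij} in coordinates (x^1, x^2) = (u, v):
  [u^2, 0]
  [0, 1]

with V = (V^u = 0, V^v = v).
Non-zero Christoffel symbols:
Γ^u_{u u} = 1/u
∇_u V^u = ∂_u V^u + Γ^u_{u j} V^j
  = (0) + (1/u)(0) + (0)(v)
  = 0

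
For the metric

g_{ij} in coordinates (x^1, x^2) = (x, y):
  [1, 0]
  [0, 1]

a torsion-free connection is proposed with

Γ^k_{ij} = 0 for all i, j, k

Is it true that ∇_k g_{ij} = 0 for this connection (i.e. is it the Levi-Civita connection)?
Using ∇_k g_{ij} = ∂_k g_{ij} - Γ^m_{ki} g_{mj} - Γ^m_{kj} g_{im}:
e.g. ∇_y g_{xx} = (0) - (0) - (0) = 0
Every component ∇_k g_{ij} vanishes: the connection is metric compatible.
Yes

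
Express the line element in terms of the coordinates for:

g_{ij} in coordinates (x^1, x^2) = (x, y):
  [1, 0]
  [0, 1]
ds^2 = g_{ij} dx^i dx^j; only the non-zero components contribute.
ds^2 = dx^2 + dy^2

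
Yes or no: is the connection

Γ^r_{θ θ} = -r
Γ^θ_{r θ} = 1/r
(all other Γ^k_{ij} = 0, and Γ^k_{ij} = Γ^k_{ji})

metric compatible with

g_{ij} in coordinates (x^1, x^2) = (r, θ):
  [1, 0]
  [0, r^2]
Using ∇_k g_{ij} = ∂_k g_{ij} - Γ^m_{ki} g_{mj} - Γ^m_{kj} g_{im}:
e.g. ∇_r g_{θθ} = (2*r) - (r) - (r) = 0
Every component ∇_k g_{ij} vanishes: the connection is metric compatible.
Yes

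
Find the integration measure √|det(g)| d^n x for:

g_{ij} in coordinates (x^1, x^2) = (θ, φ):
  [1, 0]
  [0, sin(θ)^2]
det(g) = sin(θ)^2
√|det(g)| = sin(θ) (taking 0 < θ < π so that |sin(θ)| = sin(θ))
Volume element: dV = sin(θ) dθ dφ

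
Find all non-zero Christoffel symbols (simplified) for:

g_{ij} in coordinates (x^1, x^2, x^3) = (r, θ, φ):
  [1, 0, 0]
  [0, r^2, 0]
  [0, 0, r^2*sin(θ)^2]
Using Γ^k_{ij} = (1/2) g^{km} (∂_i g_{mj} + ∂_j g_{mi} - ∂_m g_{ij}); the metric is diagonal, so only the m = k term contributes.
Non-zero symbols (using the symmetry Γ^k_{ij} = Γ^k_{ji}):
Γ^r_{θ θ} = (1/2) g^{rr} (∂_θ g_{rθ} + ∂_θ g_{rθ} - ∂_r g_{θθ}) = (1/2)(1)((0) + (0) - (2*r)) = -r
Γ^r_{φ φ} = (1/2) g^{rr} (∂_φ g_{rφ} + ∂_φ g_{rφ} - ∂_r g_{φφ}) = (1/2)(1)((0) + (0) - (2*r*sin(θ)^2)) = -r*sin(θ)^2
Γ^θ_{r θ} = (1/2) g^{θθ} (∂_r g_{θθ} + ∂_θ g_{θr} - ∂_θ g_{rθ}) = (1/2)(1/r^2)((2*r) + (0) - (0)) = 1/r
Γ^θ_{φ φ} = (1/2) g^{θθ} (∂_φ g_{θφ} + ∂_φ g_{θφ} - ∂_θ g_{φφ}) = (1/2)(1/r^2)((0) + (0) - (r^2*sin(2*θ))) = -sin(2*θ)/2
Γ^φ_{r φ} = (1/2) g^{φφ} (∂_r g_{φφ} + ∂_φ g_{φr} - ∂_φ g_{rφ}) = (1/2)(1/(r^2*sin(θ)^2))((2*r*sin(θ)^2) + (0) - (0)) = 1/r
Γ^φ_{θ φ} = (1/2) g^{φφ} (∂_θ g_{φφ} + ∂_φ g_{φθ} - ∂_φ g_{θφ}) = (1/2)(1/(r^2*sin(θ)^2))((r^2*sin(2*θ)) + (0) - (0)) = 1/tan(θ)
All other Christoffel symbols are zero.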